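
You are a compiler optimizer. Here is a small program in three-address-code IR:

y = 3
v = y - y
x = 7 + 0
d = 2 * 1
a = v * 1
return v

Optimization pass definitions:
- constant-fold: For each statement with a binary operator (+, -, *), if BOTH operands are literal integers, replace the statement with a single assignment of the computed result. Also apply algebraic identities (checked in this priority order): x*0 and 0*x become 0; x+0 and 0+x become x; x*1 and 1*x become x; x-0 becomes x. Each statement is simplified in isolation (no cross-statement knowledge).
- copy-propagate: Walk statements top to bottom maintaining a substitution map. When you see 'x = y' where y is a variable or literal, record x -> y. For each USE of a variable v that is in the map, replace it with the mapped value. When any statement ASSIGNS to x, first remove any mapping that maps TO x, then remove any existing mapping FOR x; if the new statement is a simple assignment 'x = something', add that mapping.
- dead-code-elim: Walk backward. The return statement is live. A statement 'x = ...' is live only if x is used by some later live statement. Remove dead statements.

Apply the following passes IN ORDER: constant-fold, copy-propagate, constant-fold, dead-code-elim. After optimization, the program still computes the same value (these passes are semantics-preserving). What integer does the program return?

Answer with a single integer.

Answer: 0

Derivation:
Initial IR:
  y = 3
  v = y - y
  x = 7 + 0
  d = 2 * 1
  a = v * 1
  return v
After constant-fold (6 stmts):
  y = 3
  v = y - y
  x = 7
  d = 2
  a = v
  return v
After copy-propagate (6 stmts):
  y = 3
  v = 3 - 3
  x = 7
  d = 2
  a = v
  return v
After constant-fold (6 stmts):
  y = 3
  v = 0
  x = 7
  d = 2
  a = v
  return v
After dead-code-elim (2 stmts):
  v = 0
  return v
Evaluate:
  y = 3  =>  y = 3
  v = y - y  =>  v = 0
  x = 7 + 0  =>  x = 7
  d = 2 * 1  =>  d = 2
  a = v * 1  =>  a = 0
  return v = 0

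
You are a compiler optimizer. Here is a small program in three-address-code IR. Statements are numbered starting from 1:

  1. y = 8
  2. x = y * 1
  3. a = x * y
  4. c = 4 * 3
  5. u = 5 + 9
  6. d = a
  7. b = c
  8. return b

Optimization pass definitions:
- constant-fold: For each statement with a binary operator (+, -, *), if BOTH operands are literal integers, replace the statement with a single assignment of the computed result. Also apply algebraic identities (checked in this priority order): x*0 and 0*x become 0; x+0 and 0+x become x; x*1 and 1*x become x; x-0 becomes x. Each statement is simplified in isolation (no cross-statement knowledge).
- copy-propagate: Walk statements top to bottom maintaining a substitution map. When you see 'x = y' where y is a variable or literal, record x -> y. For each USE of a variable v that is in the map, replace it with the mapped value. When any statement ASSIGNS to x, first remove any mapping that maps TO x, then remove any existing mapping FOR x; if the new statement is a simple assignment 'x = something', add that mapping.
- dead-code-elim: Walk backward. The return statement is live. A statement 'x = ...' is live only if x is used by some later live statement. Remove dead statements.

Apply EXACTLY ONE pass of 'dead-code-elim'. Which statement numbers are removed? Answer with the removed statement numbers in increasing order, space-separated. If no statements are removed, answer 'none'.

Backward liveness scan:
Stmt 1 'y = 8': DEAD (y not in live set [])
Stmt 2 'x = y * 1': DEAD (x not in live set [])
Stmt 3 'a = x * y': DEAD (a not in live set [])
Stmt 4 'c = 4 * 3': KEEP (c is live); live-in = []
Stmt 5 'u = 5 + 9': DEAD (u not in live set ['c'])
Stmt 6 'd = a': DEAD (d not in live set ['c'])
Stmt 7 'b = c': KEEP (b is live); live-in = ['c']
Stmt 8 'return b': KEEP (return); live-in = ['b']
Removed statement numbers: [1, 2, 3, 5, 6]
Surviving IR:
  c = 4 * 3
  b = c
  return b

Answer: 1 2 3 5 6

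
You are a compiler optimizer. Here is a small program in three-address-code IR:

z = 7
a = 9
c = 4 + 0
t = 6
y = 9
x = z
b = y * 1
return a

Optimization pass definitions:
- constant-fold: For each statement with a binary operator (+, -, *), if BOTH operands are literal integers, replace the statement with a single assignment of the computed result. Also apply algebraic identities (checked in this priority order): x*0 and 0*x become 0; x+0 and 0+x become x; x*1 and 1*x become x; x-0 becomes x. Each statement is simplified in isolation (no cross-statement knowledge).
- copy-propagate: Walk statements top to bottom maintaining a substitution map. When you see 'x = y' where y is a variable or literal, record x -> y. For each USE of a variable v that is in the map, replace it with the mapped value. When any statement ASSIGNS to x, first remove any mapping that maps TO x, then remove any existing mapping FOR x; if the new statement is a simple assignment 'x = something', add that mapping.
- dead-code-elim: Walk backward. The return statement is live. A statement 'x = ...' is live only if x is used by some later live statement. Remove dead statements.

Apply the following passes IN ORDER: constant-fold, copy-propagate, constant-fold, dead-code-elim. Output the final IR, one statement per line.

Initial IR:
  z = 7
  a = 9
  c = 4 + 0
  t = 6
  y = 9
  x = z
  b = y * 1
  return a
After constant-fold (8 stmts):
  z = 7
  a = 9
  c = 4
  t = 6
  y = 9
  x = z
  b = y
  return a
After copy-propagate (8 stmts):
  z = 7
  a = 9
  c = 4
  t = 6
  y = 9
  x = 7
  b = 9
  return 9
After constant-fold (8 stmts):
  z = 7
  a = 9
  c = 4
  t = 6
  y = 9
  x = 7
  b = 9
  return 9
After dead-code-elim (1 stmts):
  return 9

Answer: return 9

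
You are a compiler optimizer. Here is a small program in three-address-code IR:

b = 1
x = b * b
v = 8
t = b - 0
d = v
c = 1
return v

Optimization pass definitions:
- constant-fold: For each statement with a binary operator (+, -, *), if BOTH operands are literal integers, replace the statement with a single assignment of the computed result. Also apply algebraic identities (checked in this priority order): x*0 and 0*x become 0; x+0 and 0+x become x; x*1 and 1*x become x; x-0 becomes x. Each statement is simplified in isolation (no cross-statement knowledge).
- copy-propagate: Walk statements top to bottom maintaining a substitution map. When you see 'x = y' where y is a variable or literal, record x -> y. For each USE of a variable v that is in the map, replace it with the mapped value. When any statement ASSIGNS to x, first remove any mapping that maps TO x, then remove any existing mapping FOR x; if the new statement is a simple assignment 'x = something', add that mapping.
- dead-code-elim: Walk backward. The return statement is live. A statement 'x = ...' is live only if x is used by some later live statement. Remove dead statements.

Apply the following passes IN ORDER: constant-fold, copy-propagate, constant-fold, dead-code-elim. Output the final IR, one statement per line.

Initial IR:
  b = 1
  x = b * b
  v = 8
  t = b - 0
  d = v
  c = 1
  return v
After constant-fold (7 stmts):
  b = 1
  x = b * b
  v = 8
  t = b
  d = v
  c = 1
  return v
After copy-propagate (7 stmts):
  b = 1
  x = 1 * 1
  v = 8
  t = 1
  d = 8
  c = 1
  return 8
After constant-fold (7 stmts):
  b = 1
  x = 1
  v = 8
  t = 1
  d = 8
  c = 1
  return 8
After dead-code-elim (1 stmts):
  return 8

Answer: return 8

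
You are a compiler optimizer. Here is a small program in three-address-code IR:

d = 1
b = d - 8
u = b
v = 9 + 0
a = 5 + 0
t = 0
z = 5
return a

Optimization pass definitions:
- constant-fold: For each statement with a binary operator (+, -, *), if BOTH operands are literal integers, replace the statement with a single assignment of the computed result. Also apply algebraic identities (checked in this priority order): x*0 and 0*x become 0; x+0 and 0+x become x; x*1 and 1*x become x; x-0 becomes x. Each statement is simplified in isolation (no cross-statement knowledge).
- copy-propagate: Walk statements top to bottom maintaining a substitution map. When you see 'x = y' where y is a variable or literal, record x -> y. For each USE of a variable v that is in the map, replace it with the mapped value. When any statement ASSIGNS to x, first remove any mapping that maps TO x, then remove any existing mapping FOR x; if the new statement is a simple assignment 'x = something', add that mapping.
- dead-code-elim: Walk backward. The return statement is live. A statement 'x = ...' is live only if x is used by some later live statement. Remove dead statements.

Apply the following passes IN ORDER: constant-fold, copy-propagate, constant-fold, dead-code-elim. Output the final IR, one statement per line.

Answer: return 5

Derivation:
Initial IR:
  d = 1
  b = d - 8
  u = b
  v = 9 + 0
  a = 5 + 0
  t = 0
  z = 5
  return a
After constant-fold (8 stmts):
  d = 1
  b = d - 8
  u = b
  v = 9
  a = 5
  t = 0
  z = 5
  return a
After copy-propagate (8 stmts):
  d = 1
  b = 1 - 8
  u = b
  v = 9
  a = 5
  t = 0
  z = 5
  return 5
After constant-fold (8 stmts):
  d = 1
  b = -7
  u = b
  v = 9
  a = 5
  t = 0
  z = 5
  return 5
After dead-code-elim (1 stmts):
  return 5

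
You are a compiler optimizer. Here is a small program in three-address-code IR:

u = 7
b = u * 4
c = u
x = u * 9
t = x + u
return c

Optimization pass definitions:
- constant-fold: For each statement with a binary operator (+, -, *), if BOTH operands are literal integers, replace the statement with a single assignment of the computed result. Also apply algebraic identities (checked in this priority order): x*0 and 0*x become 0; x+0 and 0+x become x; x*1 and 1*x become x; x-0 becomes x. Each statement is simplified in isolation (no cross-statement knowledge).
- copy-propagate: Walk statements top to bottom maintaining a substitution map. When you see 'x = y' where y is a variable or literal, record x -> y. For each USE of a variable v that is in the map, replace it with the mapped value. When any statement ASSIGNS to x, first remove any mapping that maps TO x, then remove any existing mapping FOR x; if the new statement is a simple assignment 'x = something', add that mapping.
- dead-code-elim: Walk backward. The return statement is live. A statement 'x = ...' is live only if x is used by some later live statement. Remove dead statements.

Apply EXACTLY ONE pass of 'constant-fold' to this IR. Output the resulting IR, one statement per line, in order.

Applying constant-fold statement-by-statement:
  [1] u = 7  (unchanged)
  [2] b = u * 4  (unchanged)
  [3] c = u  (unchanged)
  [4] x = u * 9  (unchanged)
  [5] t = x + u  (unchanged)
  [6] return c  (unchanged)
Result (6 stmts):
  u = 7
  b = u * 4
  c = u
  x = u * 9
  t = x + u
  return c

Answer: u = 7
b = u * 4
c = u
x = u * 9
t = x + u
return c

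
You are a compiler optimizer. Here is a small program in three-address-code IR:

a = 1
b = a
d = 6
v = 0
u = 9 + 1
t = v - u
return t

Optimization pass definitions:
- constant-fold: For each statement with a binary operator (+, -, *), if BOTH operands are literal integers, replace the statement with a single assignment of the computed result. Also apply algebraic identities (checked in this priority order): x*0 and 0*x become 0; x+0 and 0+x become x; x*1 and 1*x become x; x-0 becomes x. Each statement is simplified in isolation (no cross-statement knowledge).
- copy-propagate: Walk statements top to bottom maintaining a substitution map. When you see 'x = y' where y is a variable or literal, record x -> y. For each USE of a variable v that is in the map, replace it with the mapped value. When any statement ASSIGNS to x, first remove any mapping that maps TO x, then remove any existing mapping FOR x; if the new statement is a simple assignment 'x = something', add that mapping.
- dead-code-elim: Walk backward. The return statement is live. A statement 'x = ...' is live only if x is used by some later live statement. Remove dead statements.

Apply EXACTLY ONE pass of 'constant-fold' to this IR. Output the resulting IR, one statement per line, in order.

Applying constant-fold statement-by-statement:
  [1] a = 1  (unchanged)
  [2] b = a  (unchanged)
  [3] d = 6  (unchanged)
  [4] v = 0  (unchanged)
  [5] u = 9 + 1  -> u = 10
  [6] t = v - u  (unchanged)
  [7] return t  (unchanged)
Result (7 stmts):
  a = 1
  b = a
  d = 6
  v = 0
  u = 10
  t = v - u
  return t

Answer: a = 1
b = a
d = 6
v = 0
u = 10
t = v - u
return t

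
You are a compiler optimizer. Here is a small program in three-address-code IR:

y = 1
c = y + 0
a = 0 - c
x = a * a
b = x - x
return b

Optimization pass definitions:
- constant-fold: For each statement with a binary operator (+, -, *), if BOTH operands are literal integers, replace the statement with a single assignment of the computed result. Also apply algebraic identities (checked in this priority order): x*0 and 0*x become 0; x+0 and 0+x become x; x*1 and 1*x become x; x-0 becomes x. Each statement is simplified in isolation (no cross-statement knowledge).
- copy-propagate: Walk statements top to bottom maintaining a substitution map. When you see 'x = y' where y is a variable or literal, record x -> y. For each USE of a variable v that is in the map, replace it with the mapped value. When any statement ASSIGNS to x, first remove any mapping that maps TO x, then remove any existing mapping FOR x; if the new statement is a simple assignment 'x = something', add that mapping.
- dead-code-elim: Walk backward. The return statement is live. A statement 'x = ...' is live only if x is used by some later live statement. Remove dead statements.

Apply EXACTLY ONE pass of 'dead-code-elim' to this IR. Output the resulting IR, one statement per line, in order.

Applying dead-code-elim statement-by-statement:
  [6] return b  -> KEEP (return); live=['b']
  [5] b = x - x  -> KEEP; live=['x']
  [4] x = a * a  -> KEEP; live=['a']
  [3] a = 0 - c  -> KEEP; live=['c']
  [2] c = y + 0  -> KEEP; live=['y']
  [1] y = 1  -> KEEP; live=[]
Result (6 stmts):
  y = 1
  c = y + 0
  a = 0 - c
  x = a * a
  b = x - x
  return b

Answer: y = 1
c = y + 0
a = 0 - c
x = a * a
b = x - x
return b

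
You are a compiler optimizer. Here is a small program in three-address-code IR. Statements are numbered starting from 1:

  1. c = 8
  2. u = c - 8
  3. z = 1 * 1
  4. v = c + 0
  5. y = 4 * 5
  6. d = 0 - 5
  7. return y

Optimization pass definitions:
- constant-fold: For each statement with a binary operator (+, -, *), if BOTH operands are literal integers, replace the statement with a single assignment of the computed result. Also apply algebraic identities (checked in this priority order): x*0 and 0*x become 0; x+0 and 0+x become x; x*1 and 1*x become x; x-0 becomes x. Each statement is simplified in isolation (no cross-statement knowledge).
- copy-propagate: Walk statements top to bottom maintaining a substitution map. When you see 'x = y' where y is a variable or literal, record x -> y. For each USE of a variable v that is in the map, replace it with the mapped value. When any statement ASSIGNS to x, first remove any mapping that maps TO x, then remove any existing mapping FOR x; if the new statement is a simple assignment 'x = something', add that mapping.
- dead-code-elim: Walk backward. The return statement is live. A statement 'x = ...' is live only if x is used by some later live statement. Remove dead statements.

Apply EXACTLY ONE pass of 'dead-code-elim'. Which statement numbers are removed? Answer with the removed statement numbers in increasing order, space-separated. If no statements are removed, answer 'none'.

Answer: 1 2 3 4 6

Derivation:
Backward liveness scan:
Stmt 1 'c = 8': DEAD (c not in live set [])
Stmt 2 'u = c - 8': DEAD (u not in live set [])
Stmt 3 'z = 1 * 1': DEAD (z not in live set [])
Stmt 4 'v = c + 0': DEAD (v not in live set [])
Stmt 5 'y = 4 * 5': KEEP (y is live); live-in = []
Stmt 6 'd = 0 - 5': DEAD (d not in live set ['y'])
Stmt 7 'return y': KEEP (return); live-in = ['y']
Removed statement numbers: [1, 2, 3, 4, 6]
Surviving IR:
  y = 4 * 5
  return y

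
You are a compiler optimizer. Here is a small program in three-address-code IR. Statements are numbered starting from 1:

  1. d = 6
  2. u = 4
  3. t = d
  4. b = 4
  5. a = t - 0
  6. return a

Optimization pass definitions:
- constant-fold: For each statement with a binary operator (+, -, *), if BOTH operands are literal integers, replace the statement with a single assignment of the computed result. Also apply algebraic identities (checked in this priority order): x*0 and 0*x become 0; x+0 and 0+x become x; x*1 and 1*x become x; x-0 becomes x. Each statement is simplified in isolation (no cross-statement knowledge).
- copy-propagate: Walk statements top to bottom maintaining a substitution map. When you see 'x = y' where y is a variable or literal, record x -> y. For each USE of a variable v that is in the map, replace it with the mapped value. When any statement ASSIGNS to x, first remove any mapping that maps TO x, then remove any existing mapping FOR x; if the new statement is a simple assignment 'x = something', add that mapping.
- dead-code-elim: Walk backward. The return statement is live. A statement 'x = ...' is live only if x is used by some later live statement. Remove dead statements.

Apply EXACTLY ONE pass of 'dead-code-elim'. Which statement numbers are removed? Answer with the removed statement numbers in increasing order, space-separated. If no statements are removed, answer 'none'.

Answer: 2 4

Derivation:
Backward liveness scan:
Stmt 1 'd = 6': KEEP (d is live); live-in = []
Stmt 2 'u = 4': DEAD (u not in live set ['d'])
Stmt 3 't = d': KEEP (t is live); live-in = ['d']
Stmt 4 'b = 4': DEAD (b not in live set ['t'])
Stmt 5 'a = t - 0': KEEP (a is live); live-in = ['t']
Stmt 6 'return a': KEEP (return); live-in = ['a']
Removed statement numbers: [2, 4]
Surviving IR:
  d = 6
  t = d
  a = t - 0
  return a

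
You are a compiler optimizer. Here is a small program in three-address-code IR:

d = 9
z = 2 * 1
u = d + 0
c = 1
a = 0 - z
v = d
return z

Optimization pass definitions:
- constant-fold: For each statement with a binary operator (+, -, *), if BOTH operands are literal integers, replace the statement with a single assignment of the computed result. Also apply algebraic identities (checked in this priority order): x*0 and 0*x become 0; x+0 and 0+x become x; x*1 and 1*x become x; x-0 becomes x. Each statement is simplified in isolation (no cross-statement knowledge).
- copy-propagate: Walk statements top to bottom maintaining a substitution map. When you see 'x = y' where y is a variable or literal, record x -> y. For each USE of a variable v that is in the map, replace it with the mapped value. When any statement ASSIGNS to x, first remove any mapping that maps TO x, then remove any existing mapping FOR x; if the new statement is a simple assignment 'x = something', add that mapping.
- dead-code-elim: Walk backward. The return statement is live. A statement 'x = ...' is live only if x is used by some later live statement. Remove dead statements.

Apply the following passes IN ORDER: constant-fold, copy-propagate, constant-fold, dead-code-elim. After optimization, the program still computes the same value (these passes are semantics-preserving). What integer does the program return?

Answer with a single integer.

Answer: 2

Derivation:
Initial IR:
  d = 9
  z = 2 * 1
  u = d + 0
  c = 1
  a = 0 - z
  v = d
  return z
After constant-fold (7 stmts):
  d = 9
  z = 2
  u = d
  c = 1
  a = 0 - z
  v = d
  return z
After copy-propagate (7 stmts):
  d = 9
  z = 2
  u = 9
  c = 1
  a = 0 - 2
  v = 9
  return 2
After constant-fold (7 stmts):
  d = 9
  z = 2
  u = 9
  c = 1
  a = -2
  v = 9
  return 2
After dead-code-elim (1 stmts):
  return 2
Evaluate:
  d = 9  =>  d = 9
  z = 2 * 1  =>  z = 2
  u = d + 0  =>  u = 9
  c = 1  =>  c = 1
  a = 0 - z  =>  a = -2
  v = d  =>  v = 9
  return z = 2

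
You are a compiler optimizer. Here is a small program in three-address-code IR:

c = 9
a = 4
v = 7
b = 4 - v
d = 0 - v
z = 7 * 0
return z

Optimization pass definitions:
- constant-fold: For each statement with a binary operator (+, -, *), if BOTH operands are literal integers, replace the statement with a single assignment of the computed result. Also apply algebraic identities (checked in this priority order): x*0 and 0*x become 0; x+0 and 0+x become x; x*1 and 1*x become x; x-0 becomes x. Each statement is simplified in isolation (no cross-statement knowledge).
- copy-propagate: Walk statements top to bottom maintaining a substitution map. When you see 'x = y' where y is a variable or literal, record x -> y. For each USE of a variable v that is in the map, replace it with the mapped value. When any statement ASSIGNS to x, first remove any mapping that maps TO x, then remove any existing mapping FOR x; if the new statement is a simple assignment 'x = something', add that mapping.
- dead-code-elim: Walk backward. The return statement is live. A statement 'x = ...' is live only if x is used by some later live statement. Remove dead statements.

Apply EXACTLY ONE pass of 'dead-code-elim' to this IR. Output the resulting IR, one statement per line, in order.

Applying dead-code-elim statement-by-statement:
  [7] return z  -> KEEP (return); live=['z']
  [6] z = 7 * 0  -> KEEP; live=[]
  [5] d = 0 - v  -> DEAD (d not live)
  [4] b = 4 - v  -> DEAD (b not live)
  [3] v = 7  -> DEAD (v not live)
  [2] a = 4  -> DEAD (a not live)
  [1] c = 9  -> DEAD (c not live)
Result (2 stmts):
  z = 7 * 0
  return z

Answer: z = 7 * 0
return z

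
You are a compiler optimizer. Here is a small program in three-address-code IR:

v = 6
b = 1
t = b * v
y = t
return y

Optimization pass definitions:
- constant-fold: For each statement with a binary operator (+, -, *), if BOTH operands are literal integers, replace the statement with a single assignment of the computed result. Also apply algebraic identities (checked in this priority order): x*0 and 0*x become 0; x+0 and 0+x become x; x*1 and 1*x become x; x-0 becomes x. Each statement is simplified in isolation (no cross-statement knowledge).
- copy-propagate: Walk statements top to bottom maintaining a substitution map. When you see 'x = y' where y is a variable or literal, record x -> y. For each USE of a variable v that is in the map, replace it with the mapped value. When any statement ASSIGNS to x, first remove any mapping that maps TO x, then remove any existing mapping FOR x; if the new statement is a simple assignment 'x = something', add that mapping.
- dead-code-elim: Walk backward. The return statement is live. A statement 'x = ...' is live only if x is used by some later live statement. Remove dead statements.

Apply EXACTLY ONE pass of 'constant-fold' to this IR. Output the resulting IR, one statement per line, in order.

Answer: v = 6
b = 1
t = b * v
y = t
return y

Derivation:
Applying constant-fold statement-by-statement:
  [1] v = 6  (unchanged)
  [2] b = 1  (unchanged)
  [3] t = b * v  (unchanged)
  [4] y = t  (unchanged)
  [5] return y  (unchanged)
Result (5 stmts):
  v = 6
  b = 1
  t = b * v
  y = t
  return y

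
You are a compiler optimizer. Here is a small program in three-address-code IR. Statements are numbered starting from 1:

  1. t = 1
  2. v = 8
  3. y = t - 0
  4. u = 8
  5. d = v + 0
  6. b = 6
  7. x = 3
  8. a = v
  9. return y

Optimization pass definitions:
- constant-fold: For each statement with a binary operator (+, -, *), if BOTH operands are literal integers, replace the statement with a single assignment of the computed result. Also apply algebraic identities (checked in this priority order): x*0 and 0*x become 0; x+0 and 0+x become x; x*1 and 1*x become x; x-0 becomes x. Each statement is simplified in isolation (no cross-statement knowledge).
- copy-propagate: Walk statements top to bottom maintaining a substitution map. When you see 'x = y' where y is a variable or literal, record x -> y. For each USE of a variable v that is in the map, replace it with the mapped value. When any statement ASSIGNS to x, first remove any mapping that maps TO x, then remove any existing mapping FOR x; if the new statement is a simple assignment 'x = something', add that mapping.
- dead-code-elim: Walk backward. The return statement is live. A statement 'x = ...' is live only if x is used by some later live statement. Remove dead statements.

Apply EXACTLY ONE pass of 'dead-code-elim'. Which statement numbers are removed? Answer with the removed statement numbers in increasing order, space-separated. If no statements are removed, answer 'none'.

Backward liveness scan:
Stmt 1 't = 1': KEEP (t is live); live-in = []
Stmt 2 'v = 8': DEAD (v not in live set ['t'])
Stmt 3 'y = t - 0': KEEP (y is live); live-in = ['t']
Stmt 4 'u = 8': DEAD (u not in live set ['y'])
Stmt 5 'd = v + 0': DEAD (d not in live set ['y'])
Stmt 6 'b = 6': DEAD (b not in live set ['y'])
Stmt 7 'x = 3': DEAD (x not in live set ['y'])
Stmt 8 'a = v': DEAD (a not in live set ['y'])
Stmt 9 'return y': KEEP (return); live-in = ['y']
Removed statement numbers: [2, 4, 5, 6, 7, 8]
Surviving IR:
  t = 1
  y = t - 0
  return y

Answer: 2 4 5 6 7 8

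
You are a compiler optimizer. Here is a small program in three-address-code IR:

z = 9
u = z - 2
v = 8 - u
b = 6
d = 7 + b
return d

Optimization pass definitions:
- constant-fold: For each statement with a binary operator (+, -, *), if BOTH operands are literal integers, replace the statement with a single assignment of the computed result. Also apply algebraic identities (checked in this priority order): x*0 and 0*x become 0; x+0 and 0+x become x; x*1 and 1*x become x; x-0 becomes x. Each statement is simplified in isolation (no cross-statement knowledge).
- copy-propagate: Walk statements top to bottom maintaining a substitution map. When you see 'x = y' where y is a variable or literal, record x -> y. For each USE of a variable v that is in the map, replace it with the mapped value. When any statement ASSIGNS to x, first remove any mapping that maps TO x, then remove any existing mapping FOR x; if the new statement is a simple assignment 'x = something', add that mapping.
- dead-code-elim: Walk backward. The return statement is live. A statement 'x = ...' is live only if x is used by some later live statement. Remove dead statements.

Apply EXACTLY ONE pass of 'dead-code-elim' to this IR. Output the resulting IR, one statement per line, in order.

Applying dead-code-elim statement-by-statement:
  [6] return d  -> KEEP (return); live=['d']
  [5] d = 7 + b  -> KEEP; live=['b']
  [4] b = 6  -> KEEP; live=[]
  [3] v = 8 - u  -> DEAD (v not live)
  [2] u = z - 2  -> DEAD (u not live)
  [1] z = 9  -> DEAD (z not live)
Result (3 stmts):
  b = 6
  d = 7 + b
  return d

Answer: b = 6
d = 7 + b
return d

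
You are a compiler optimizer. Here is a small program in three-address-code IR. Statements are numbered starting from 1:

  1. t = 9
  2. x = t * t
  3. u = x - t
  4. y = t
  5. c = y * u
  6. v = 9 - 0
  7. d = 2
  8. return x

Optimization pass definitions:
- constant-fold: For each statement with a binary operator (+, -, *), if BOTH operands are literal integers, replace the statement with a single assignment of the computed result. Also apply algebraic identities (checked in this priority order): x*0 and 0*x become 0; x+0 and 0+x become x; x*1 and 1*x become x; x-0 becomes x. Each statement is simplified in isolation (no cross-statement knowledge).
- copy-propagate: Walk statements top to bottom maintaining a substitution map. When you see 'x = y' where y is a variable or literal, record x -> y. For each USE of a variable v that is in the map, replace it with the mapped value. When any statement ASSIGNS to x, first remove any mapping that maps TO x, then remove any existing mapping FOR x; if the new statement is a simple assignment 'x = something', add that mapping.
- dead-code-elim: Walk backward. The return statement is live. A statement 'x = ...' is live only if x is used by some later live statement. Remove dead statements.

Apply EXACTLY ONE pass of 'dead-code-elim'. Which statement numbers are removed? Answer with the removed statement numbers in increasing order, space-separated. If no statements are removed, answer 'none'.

Answer: 3 4 5 6 7

Derivation:
Backward liveness scan:
Stmt 1 't = 9': KEEP (t is live); live-in = []
Stmt 2 'x = t * t': KEEP (x is live); live-in = ['t']
Stmt 3 'u = x - t': DEAD (u not in live set ['x'])
Stmt 4 'y = t': DEAD (y not in live set ['x'])
Stmt 5 'c = y * u': DEAD (c not in live set ['x'])
Stmt 6 'v = 9 - 0': DEAD (v not in live set ['x'])
Stmt 7 'd = 2': DEAD (d not in live set ['x'])
Stmt 8 'return x': KEEP (return); live-in = ['x']
Removed statement numbers: [3, 4, 5, 6, 7]
Surviving IR:
  t = 9
  x = t * t
  return x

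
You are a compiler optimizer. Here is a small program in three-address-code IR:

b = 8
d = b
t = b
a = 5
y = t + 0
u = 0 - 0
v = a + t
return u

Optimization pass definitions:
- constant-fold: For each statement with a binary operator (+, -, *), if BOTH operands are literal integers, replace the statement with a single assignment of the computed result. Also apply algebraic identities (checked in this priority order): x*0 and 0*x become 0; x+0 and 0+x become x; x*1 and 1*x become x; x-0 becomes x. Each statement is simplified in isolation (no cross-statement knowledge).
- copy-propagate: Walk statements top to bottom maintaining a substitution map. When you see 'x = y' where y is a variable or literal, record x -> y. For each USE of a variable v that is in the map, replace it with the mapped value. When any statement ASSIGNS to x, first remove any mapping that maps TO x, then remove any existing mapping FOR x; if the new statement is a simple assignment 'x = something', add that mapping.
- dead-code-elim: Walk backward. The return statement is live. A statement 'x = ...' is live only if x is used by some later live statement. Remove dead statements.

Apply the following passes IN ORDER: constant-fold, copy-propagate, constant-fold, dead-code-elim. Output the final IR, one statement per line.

Initial IR:
  b = 8
  d = b
  t = b
  a = 5
  y = t + 0
  u = 0 - 0
  v = a + t
  return u
After constant-fold (8 stmts):
  b = 8
  d = b
  t = b
  a = 5
  y = t
  u = 0
  v = a + t
  return u
After copy-propagate (8 stmts):
  b = 8
  d = 8
  t = 8
  a = 5
  y = 8
  u = 0
  v = 5 + 8
  return 0
After constant-fold (8 stmts):
  b = 8
  d = 8
  t = 8
  a = 5
  y = 8
  u = 0
  v = 13
  return 0
After dead-code-elim (1 stmts):
  return 0

Answer: return 0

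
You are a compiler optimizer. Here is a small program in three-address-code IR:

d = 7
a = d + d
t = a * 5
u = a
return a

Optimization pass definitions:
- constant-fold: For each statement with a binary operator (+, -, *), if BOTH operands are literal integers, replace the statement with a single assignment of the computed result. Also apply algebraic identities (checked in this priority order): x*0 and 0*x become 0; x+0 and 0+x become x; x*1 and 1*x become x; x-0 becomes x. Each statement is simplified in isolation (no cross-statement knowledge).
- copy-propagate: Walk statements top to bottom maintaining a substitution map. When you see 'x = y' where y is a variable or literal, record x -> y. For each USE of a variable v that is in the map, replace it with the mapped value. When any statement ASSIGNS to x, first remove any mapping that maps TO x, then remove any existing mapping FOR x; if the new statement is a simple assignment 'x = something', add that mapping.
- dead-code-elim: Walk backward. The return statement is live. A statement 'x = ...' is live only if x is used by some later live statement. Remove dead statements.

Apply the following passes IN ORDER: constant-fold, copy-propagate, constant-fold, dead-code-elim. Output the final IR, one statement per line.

Initial IR:
  d = 7
  a = d + d
  t = a * 5
  u = a
  return a
After constant-fold (5 stmts):
  d = 7
  a = d + d
  t = a * 5
  u = a
  return a
After copy-propagate (5 stmts):
  d = 7
  a = 7 + 7
  t = a * 5
  u = a
  return a
After constant-fold (5 stmts):
  d = 7
  a = 14
  t = a * 5
  u = a
  return a
After dead-code-elim (2 stmts):
  a = 14
  return a

Answer: a = 14
return a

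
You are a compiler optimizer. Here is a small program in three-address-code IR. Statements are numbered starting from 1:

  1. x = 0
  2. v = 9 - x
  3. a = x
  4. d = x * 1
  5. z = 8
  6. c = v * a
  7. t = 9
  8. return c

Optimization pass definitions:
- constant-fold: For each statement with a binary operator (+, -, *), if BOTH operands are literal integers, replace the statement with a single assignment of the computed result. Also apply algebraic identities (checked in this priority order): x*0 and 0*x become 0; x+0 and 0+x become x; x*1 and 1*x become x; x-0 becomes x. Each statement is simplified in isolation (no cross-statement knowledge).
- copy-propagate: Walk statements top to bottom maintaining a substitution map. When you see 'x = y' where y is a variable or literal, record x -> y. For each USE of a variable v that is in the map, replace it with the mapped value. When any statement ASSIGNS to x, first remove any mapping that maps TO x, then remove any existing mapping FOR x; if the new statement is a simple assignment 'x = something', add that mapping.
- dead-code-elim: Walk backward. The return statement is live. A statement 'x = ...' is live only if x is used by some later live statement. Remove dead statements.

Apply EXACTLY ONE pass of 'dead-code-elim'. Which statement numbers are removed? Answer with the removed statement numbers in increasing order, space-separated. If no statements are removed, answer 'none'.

Answer: 4 5 7

Derivation:
Backward liveness scan:
Stmt 1 'x = 0': KEEP (x is live); live-in = []
Stmt 2 'v = 9 - x': KEEP (v is live); live-in = ['x']
Stmt 3 'a = x': KEEP (a is live); live-in = ['v', 'x']
Stmt 4 'd = x * 1': DEAD (d not in live set ['a', 'v'])
Stmt 5 'z = 8': DEAD (z not in live set ['a', 'v'])
Stmt 6 'c = v * a': KEEP (c is live); live-in = ['a', 'v']
Stmt 7 't = 9': DEAD (t not in live set ['c'])
Stmt 8 'return c': KEEP (return); live-in = ['c']
Removed statement numbers: [4, 5, 7]
Surviving IR:
  x = 0
  v = 9 - x
  a = x
  c = v * a
  return c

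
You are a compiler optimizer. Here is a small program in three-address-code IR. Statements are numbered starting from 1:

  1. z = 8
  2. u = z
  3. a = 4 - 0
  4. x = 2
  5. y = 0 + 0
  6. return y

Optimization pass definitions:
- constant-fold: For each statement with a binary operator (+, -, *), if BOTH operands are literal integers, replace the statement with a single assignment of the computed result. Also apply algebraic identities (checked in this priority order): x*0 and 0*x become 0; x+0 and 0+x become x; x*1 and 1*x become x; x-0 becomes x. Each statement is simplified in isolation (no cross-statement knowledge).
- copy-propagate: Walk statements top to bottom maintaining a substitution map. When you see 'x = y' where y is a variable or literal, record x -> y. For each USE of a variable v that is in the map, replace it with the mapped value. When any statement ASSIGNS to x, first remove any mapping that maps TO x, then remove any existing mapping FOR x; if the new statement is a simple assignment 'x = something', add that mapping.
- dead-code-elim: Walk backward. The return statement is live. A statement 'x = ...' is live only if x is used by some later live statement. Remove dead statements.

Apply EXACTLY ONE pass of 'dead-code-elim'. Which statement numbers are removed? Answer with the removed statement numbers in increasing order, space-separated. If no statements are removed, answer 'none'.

Answer: 1 2 3 4

Derivation:
Backward liveness scan:
Stmt 1 'z = 8': DEAD (z not in live set [])
Stmt 2 'u = z': DEAD (u not in live set [])
Stmt 3 'a = 4 - 0': DEAD (a not in live set [])
Stmt 4 'x = 2': DEAD (x not in live set [])
Stmt 5 'y = 0 + 0': KEEP (y is live); live-in = []
Stmt 6 'return y': KEEP (return); live-in = ['y']
Removed statement numbers: [1, 2, 3, 4]
Surviving IR:
  y = 0 + 0
  return y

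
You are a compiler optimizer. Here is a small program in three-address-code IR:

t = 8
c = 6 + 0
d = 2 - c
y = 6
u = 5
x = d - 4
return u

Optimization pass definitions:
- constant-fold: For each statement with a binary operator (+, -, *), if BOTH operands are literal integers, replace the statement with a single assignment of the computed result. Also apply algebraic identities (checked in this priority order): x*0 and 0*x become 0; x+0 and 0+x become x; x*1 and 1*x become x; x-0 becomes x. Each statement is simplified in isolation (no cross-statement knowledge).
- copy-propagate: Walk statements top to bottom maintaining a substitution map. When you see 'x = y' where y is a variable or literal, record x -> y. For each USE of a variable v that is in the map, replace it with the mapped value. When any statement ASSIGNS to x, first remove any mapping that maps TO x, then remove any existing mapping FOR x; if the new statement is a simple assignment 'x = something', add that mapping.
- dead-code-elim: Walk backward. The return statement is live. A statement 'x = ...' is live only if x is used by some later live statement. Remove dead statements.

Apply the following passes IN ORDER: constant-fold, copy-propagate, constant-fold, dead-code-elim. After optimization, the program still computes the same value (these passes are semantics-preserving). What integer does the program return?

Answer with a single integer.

Initial IR:
  t = 8
  c = 6 + 0
  d = 2 - c
  y = 6
  u = 5
  x = d - 4
  return u
After constant-fold (7 stmts):
  t = 8
  c = 6
  d = 2 - c
  y = 6
  u = 5
  x = d - 4
  return u
After copy-propagate (7 stmts):
  t = 8
  c = 6
  d = 2 - 6
  y = 6
  u = 5
  x = d - 4
  return 5
After constant-fold (7 stmts):
  t = 8
  c = 6
  d = -4
  y = 6
  u = 5
  x = d - 4
  return 5
After dead-code-elim (1 stmts):
  return 5
Evaluate:
  t = 8  =>  t = 8
  c = 6 + 0  =>  c = 6
  d = 2 - c  =>  d = -4
  y = 6  =>  y = 6
  u = 5  =>  u = 5
  x = d - 4  =>  x = -8
  return u = 5

Answer: 5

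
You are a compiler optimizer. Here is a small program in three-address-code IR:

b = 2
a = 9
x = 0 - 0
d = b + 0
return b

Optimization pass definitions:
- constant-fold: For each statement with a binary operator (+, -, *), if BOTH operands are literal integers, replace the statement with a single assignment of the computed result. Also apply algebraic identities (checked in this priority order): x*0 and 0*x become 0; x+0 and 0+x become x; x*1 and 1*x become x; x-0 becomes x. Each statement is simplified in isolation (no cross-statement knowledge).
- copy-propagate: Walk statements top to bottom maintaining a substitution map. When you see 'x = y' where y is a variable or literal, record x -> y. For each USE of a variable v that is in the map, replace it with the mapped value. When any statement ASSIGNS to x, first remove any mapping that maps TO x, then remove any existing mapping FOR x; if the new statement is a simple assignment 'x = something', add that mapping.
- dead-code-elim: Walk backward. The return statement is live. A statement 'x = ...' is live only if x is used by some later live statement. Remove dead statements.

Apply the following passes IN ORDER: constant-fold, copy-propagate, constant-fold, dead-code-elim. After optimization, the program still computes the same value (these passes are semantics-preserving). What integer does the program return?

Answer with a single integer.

Answer: 2

Derivation:
Initial IR:
  b = 2
  a = 9
  x = 0 - 0
  d = b + 0
  return b
After constant-fold (5 stmts):
  b = 2
  a = 9
  x = 0
  d = b
  return b
After copy-propagate (5 stmts):
  b = 2
  a = 9
  x = 0
  d = 2
  return 2
After constant-fold (5 stmts):
  b = 2
  a = 9
  x = 0
  d = 2
  return 2
After dead-code-elim (1 stmts):
  return 2
Evaluate:
  b = 2  =>  b = 2
  a = 9  =>  a = 9
  x = 0 - 0  =>  x = 0
  d = b + 0  =>  d = 2
  return b = 2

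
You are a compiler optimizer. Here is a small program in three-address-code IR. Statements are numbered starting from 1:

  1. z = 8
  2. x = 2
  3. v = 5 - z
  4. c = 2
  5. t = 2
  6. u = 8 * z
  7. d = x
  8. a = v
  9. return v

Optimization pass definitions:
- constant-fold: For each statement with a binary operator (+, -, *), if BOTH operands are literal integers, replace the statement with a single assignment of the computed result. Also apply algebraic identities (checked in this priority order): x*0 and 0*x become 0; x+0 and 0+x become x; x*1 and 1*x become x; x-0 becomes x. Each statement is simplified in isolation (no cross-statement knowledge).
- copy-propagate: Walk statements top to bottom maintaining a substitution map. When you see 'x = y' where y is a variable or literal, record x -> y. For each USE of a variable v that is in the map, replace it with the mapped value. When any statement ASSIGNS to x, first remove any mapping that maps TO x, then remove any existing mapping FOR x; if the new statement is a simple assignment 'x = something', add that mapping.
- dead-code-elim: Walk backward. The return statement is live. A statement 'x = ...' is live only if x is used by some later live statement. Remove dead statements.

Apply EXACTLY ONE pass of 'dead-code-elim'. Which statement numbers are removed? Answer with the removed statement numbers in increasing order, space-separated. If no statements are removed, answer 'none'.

Backward liveness scan:
Stmt 1 'z = 8': KEEP (z is live); live-in = []
Stmt 2 'x = 2': DEAD (x not in live set ['z'])
Stmt 3 'v = 5 - z': KEEP (v is live); live-in = ['z']
Stmt 4 'c = 2': DEAD (c not in live set ['v'])
Stmt 5 't = 2': DEAD (t not in live set ['v'])
Stmt 6 'u = 8 * z': DEAD (u not in live set ['v'])
Stmt 7 'd = x': DEAD (d not in live set ['v'])
Stmt 8 'a = v': DEAD (a not in live set ['v'])
Stmt 9 'return v': KEEP (return); live-in = ['v']
Removed statement numbers: [2, 4, 5, 6, 7, 8]
Surviving IR:
  z = 8
  v = 5 - z
  return v

Answer: 2 4 5 6 7 8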